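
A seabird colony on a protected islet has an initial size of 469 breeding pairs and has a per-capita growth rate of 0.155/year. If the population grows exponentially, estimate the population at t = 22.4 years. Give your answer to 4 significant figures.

15100 breeding pairs

N(t) = N₀·e^(rt) = 469 × e^(0.155×22.4) = 469 × e^3.472.
e^3.472 ≈ 32.201, so N ≈ 469 × 32.201 = 15102.3.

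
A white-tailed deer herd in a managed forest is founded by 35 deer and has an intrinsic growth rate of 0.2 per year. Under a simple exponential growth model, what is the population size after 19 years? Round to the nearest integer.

1565 deer

N(t) = N₀·e^(rt) = 35 × e^(0.2×19) = 35 × e^3.8.
e^3.8 ≈ 44.701, so N ≈ 35 × 44.701 = 1564.54.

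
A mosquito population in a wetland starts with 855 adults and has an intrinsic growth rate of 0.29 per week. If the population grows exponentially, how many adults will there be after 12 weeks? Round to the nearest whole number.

27753 adults

N(t) = N₀·e^(rt) = 855 × e^(0.29×12) = 855 × e^3.48.
e^3.48 ≈ 32.46, so N ≈ 855 × 32.46 = 27753.1.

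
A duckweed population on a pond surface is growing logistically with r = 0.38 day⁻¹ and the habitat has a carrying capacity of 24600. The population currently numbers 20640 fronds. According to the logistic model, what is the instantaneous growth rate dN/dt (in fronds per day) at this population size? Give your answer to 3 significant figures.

dN/dt = rN(1 − N/K) = 0.38 × 20640 × (1 − 20640/24600).
1 − 20640/24600 = 0.16098; dN/dt = 0.38 × 20640 × 0.16098 = 1262.6.

1260 fronds per day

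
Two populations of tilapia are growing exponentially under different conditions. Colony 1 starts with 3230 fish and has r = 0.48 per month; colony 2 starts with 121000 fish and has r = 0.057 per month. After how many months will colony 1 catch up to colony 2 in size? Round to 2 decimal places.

8.57 months

Set 3230·e^(0.48t) = 121000·e^(0.057t).
e^((0.48 − 0.057)t) = 121000/3230 → e^(0.423·t) = 37.461.
0.423·t = ln(37.461) = 3.6233, so t = 3.6233/0.423 = 8.5657.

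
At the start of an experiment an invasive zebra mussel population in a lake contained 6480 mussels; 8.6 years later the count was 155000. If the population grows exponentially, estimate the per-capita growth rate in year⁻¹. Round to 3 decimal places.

From N(t) = N₀·e^(rt): e^(r·8.6) = 155000/6480 = 23.92.
r·8.6 = ln(23.92) = 3.1747, so r = 3.1747/8.6 = 0.36915.

0.369 per year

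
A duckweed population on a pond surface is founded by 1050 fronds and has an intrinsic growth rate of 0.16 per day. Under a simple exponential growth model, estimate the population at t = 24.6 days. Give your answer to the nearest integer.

53774 fronds

N(t) = N₀·e^(rt) = 1050 × e^(0.16×24.6) = 1050 × e^3.936.
e^3.936 ≈ 51.213, so N ≈ 1050 × 51.213 = 53774.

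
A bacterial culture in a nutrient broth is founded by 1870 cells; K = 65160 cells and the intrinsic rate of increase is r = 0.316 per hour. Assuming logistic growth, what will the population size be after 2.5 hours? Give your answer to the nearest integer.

A = (K − N₀)/N₀ = (65160 − 1870)/1870 = 33.845.
N(t) = K/(1 + A·e^(−rt)) = 65160/(1 + 33.845×e^(−0.316×2.5)).
e^(−0.79) = 0.45384; denominator = 1 + 33.845×0.45384 = 16.36.
N = 65160/16.36 = 3982.8.

3983 cells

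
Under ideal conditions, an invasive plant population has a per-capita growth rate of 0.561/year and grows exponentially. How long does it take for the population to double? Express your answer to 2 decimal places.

1.24 years

Doubling time t_d = ln(2)/r = 0.6931/0.561 = 1.2356.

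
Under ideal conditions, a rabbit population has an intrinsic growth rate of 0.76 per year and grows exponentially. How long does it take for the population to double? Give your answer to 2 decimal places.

0.91 years

Doubling time t_d = ln(2)/r = 0.6931/0.76 = 0.91204.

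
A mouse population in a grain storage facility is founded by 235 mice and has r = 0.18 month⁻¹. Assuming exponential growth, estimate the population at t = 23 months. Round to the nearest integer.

14759 mice

N(t) = N₀·e^(rt) = 235 × e^(0.18×23) = 235 × e^4.14.
e^4.14 ≈ 62.803, so N ≈ 235 × 62.803 = 14758.7.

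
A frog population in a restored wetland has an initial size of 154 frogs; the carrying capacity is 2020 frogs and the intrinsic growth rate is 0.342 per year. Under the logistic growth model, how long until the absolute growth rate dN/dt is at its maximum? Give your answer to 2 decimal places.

Logistic growth is fastest at N = K/2 = 1010.
A = (K − N₀)/N₀ = 12.117. Set K/(1 + A·e^(−rt)) = K/2 → A·e^(−rt) = 1.
e^(−0.342t) = 1/12.117 = 0.0825295, so t = ln(12.117)/0.342 = 2.4946/0.342 = 7.2942.

7.29 years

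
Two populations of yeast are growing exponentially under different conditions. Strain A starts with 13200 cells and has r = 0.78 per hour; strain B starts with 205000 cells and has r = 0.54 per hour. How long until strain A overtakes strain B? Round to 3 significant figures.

11.4 hours

Set 13200·e^(0.78t) = 205000·e^(0.54t).
e^((0.78 − 0.54)t) = 205000/13200 → e^(0.24·t) = 15.53.
0.24·t = ln(15.53) = 2.7428, so t = 2.7428/0.24 = 11.428.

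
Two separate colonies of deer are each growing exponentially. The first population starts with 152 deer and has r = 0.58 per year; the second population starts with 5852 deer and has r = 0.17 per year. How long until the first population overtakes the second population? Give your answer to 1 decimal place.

Set 152·e^(0.58t) = 5852·e^(0.17t).
e^((0.58 − 0.17)t) = 5852/152 → e^(0.41·t) = 38.5.
0.41·t = ln(38.5) = 3.6507, so t = 3.6507/0.41 = 8.904.

8.9 years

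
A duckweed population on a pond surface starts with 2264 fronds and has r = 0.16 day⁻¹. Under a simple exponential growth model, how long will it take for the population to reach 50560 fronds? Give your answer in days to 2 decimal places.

19.41 days

Set N₀·e^(rt) = 50560: e^(0.16·t) = 50560/2264 = 22.332.
0.16·t = ln(22.332) = 3.106, so t = 3.106/0.16 = 19.413.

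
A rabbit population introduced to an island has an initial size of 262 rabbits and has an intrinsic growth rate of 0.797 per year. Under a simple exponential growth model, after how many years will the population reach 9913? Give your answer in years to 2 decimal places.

Set N₀·e^(rt) = 9913: e^(0.797·t) = 9913/262 = 37.836.
0.797·t = ln(37.836) = 3.6333, so t = 3.6333/0.797 = 4.5587.

4.56 years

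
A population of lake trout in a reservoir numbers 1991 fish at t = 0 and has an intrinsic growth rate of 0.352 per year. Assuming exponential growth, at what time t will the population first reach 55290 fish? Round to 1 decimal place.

Set N₀·e^(rt) = 55290: e^(0.352·t) = 55290/1991 = 27.77.
0.352·t = ln(27.77) = 3.324, so t = 3.324/0.352 = 9.4431.

9.4 years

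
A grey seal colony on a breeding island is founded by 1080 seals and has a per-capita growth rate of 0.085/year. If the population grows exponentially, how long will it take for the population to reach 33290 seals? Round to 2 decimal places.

40.33 years

Set N₀·e^(rt) = 33290: e^(0.085·t) = 33290/1080 = 30.824.
0.085·t = ln(30.824) = 3.4283, so t = 3.4283/0.085 = 40.333.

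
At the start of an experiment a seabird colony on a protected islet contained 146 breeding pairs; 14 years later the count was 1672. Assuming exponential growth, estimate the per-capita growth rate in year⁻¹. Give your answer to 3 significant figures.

0.174 per year

From N(t) = N₀·e^(rt): e^(r·14) = 1672/146 = 11.452.
r·14 = ln(11.452) = 2.4382, so r = 2.4382/14 = 0.17415.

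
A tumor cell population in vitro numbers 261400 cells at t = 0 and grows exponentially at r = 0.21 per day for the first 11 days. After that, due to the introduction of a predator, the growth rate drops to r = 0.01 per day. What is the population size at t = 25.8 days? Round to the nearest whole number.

Phase 1: N(11) = 261400·e^(0.21×11) = 261400·e^2.31 = 2.633455×10^6.
Phase 2 runs for 25.8 − 11 = 14.8 days at r = 0.01.
N(25.8) = 2.633455×10^6·e^(0.01×14.8) = 2.633455×10^6·e^0.148 = 3.053525×10^6.

3053525 cells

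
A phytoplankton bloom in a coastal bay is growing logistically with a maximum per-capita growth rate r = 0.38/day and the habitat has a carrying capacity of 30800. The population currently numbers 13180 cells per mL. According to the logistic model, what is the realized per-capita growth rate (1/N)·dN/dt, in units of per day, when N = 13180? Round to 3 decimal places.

(1/N)·dN/dt = r(1 − N/K) = 0.38 × (1 − 13180/30800).
= 0.38 × 0.57208 = 0.21739.

0.217 per day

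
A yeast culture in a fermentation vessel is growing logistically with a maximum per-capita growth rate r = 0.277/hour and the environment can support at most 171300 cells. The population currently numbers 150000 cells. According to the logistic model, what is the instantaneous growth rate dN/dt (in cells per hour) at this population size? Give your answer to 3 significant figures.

dN/dt = rN(1 − N/K) = 0.277 × 150000 × (1 − 150000/171300).
1 − 150000/171300 = 0.12434; dN/dt = 0.277 × 150000 × 0.12434 = 5166.5.

5170 cells per hour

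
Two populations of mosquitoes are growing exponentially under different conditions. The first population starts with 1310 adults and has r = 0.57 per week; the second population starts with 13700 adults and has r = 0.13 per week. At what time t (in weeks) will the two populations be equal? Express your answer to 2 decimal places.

5.33 weeks

Set 1310·e^(0.57t) = 13700·e^(0.13t).
e^((0.57 − 0.13)t) = 13700/1310 → e^(0.44·t) = 10.458.
0.44·t = ln(10.458) = 2.3474, so t = 2.3474/0.44 = 5.3349.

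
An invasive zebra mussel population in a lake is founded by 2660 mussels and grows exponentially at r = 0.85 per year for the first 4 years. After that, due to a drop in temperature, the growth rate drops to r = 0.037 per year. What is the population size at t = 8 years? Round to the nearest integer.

Phase 1: N(4) = 2660·e^(0.85×4) = 2660·e^3.4 = 79704.5.
Phase 2 runs for 8 − 4 = 4 years at r = 0.037.
N(8) = 79704.5·e^(0.037×4) = 79704.5·e^0.148 = 92418.4.

92418 mussels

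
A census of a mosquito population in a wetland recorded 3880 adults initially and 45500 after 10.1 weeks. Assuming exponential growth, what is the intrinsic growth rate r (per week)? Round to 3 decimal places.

0.244 per week

From N(t) = N₀·e^(rt): e^(r·10.1) = 45500/3880 = 11.727.
r·10.1 = ln(11.727) = 2.4619, so r = 2.4619/10.1 = 0.24375.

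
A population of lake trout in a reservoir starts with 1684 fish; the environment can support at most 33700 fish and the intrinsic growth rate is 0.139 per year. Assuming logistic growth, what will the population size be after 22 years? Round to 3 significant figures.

A = (K − N₀)/N₀ = (33700 − 1684)/1684 = 19.012.
N(t) = K/(1 + A·e^(−rt)) = 33700/(1 + 19.012×e^(−0.139×22)).
e^(−3.058) = 0.046982; denominator = 1 + 19.012×0.046982 = 1.8932.
N = 33700/1.8932 = 17800.5.

17800 fish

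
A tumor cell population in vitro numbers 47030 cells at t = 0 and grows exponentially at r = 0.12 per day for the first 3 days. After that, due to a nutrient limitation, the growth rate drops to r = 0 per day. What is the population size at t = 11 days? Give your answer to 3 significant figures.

Phase 1: N(3) = 47030·e^(0.12×3) = 47030·e^0.36 = 67409.5.
Phase 2 runs for 11 − 3 = 8 days at r = 0.
N(11) = 67409.5·e^(0×8) = 67409.5·e^0 = 67409.5.

67400 cells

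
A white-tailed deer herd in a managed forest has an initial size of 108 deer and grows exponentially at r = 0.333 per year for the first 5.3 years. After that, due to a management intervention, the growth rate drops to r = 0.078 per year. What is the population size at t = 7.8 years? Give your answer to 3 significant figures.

Phase 1: N(5.3) = 108·e^(0.333×5.3) = 108·e^1.765 = 630.827.
Phase 2 runs for 7.8 − 5.3 = 2.5 years at r = 0.078.
N(7.8) = 630.827·e^(0.078×2.5) = 630.827·e^0.195 = 766.651.

767 deer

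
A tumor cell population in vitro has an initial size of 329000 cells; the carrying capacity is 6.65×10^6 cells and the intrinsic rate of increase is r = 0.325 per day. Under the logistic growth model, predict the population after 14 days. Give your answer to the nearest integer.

A = (K − N₀)/N₀ = (6.65×10^6 − 329000)/329000 = 19.213.
N(t) = K/(1 + A·e^(−rt)) = 6.65×10^6/(1 + 19.213×e^(−0.325×14)).
e^(−4.55) = 0.010567; denominator = 1 + 19.213×0.010567 = 1.203.
N = 6.65×10^6/1.203 = 5.527731×10^6.

5527731 cells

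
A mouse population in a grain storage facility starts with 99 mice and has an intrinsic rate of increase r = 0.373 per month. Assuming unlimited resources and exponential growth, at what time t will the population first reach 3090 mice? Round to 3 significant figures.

9.22 months

Set N₀·e^(rt) = 3090: e^(0.373·t) = 3090/99 = 31.212.
0.373·t = ln(31.212) = 3.4408, so t = 3.4408/0.373 = 9.2247.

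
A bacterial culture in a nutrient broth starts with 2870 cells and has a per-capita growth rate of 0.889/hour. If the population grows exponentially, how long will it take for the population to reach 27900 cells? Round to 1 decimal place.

2.6 hours

Set N₀·e^(rt) = 27900: e^(0.889·t) = 27900/2870 = 9.7213.
0.889·t = ln(9.7213) = 2.2743, so t = 2.2743/0.889 = 2.5583.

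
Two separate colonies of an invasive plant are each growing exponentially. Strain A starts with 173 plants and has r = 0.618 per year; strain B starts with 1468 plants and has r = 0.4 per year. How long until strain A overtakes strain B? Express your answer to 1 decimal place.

Set 173·e^(0.618t) = 1468·e^(0.4t).
e^((0.618 − 0.4)t) = 1468/173 → e^(0.218·t) = 8.4855.
0.218·t = ln(8.4855) = 2.1384, so t = 2.1384/0.218 = 9.809.

9.8 years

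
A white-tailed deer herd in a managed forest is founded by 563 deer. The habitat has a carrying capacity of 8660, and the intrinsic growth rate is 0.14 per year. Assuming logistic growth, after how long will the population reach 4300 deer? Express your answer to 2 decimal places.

A = (K − N₀)/N₀ = (8660 − 563)/563 = 14.382.
Solve 8660/(1 + 14.382·e^(−0.14t)) = 4300: 1 + 14.382·e^(−0.14t) = 2.014, so e^(−0.14t) = 0.0705021.
−0.14·t = ln(0.0705021) = -2.6521, so t = 2.6521/0.14 = 18.944.

18.94 years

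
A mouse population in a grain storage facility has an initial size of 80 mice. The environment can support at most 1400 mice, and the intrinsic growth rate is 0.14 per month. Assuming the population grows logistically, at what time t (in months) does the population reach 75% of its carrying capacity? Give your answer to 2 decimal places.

27.87 months

A = (K − N₀)/N₀ = (1400 − 80)/80 = 16.5.
Solve 1400/(1 + 16.5·e^(−0.14t)) = 1050: 1 + 16.5·e^(−0.14t) = 1.3333, so e^(−0.14t) = 0.020202.
−0.14·t = ln(0.020202) = -3.902, so t = 3.902/0.14 = 27.871.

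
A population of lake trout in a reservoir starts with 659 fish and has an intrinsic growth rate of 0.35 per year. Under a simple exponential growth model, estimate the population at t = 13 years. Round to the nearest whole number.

N(t) = N₀·e^(rt) = 659 × e^(0.35×13) = 659 × e^4.55.
e^4.55 ≈ 94.632, so N ≈ 659 × 94.632 = 62362.8.

62363 fish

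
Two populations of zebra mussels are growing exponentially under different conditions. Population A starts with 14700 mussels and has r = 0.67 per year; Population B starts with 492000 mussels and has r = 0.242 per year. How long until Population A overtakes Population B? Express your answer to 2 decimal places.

8.20 years

Set 14700·e^(0.67t) = 492000·e^(0.242t).
e^((0.67 − 0.242)t) = 492000/14700 → e^(0.428·t) = 33.469.
0.428·t = ln(33.469) = 3.5106, so t = 3.5106/0.428 = 8.2024.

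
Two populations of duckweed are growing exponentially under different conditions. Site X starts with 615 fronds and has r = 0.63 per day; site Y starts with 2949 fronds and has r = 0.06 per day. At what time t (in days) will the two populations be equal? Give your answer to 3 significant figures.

Set 615·e^(0.63t) = 2949·e^(0.06t).
e^((0.63 − 0.06)t) = 2949/615 → e^(0.57·t) = 4.7951.
0.57·t = ln(4.7951) = 1.5676, so t = 1.5676/0.57 = 2.7502.

2.75 days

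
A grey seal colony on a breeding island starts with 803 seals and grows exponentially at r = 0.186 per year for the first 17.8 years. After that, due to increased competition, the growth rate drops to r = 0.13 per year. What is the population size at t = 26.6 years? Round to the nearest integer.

Phase 1: N(17.8) = 803·e^(0.186×17.8) = 803·e^3.311 = 22007.9.
Phase 2 runs for 26.6 − 17.8 = 8.8 years at r = 0.13.
N(26.6) = 22007.9·e^(0.13×8.8) = 22007.9·e^1.144 = 69089.3.

69089 seals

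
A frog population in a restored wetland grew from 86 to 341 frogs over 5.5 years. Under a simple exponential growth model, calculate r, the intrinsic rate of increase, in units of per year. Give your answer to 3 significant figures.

From N(t) = N₀·e^(rt): e^(r·5.5) = 341/86 = 3.9651.
r·5.5 = ln(3.9651) = 1.3775, so r = 1.3775/5.5 = 0.25046.

0.250 per year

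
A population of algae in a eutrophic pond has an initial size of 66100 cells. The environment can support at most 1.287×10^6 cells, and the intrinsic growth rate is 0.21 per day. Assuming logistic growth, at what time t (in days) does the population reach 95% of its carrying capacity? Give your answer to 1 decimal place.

27.9 days

A = (K − N₀)/N₀ = (1.287×10^6 − 66100)/66100 = 18.47.
Solve 1.287×10^6/(1 + 18.47·e^(−0.21t)) = 1.22265×10^6: 1 + 18.47·e^(−0.21t) = 1.0526, so e^(−0.21t) = 0.00284949.
−0.21·t = ln(0.00284949) = -5.8606, so t = 5.8606/0.21 = 27.908.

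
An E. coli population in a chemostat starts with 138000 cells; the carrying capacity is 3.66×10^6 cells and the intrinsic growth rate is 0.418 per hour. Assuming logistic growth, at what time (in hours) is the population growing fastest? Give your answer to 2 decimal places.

7.75 hours

Logistic growth is fastest at N = K/2 = 1.83×10^6.
A = (K − N₀)/N₀ = 25.522. Set K/(1 + A·e^(−rt)) = K/2 → A·e^(−rt) = 1.
e^(−0.418t) = 1/25.522 = 0.0391823, so t = ln(25.522)/0.418 = 3.2395/0.418 = 7.7501.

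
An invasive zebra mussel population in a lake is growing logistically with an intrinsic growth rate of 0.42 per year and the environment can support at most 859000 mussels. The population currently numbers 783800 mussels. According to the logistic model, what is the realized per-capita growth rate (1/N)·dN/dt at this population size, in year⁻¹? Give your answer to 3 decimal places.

(1/N)·dN/dt = r(1 − N/K) = 0.42 × (1 − 783800/859000).
= 0.42 × 0.087544 = 0.036768.

0.037 per year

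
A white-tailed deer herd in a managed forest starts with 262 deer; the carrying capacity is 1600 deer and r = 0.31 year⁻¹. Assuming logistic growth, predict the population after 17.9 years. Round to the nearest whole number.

A = (K − N₀)/N₀ = (1600 − 262)/262 = 5.1069.
N(t) = K/(1 + A·e^(−rt)) = 1600/(1 + 5.1069×e^(−0.31×17.9)).
e^(−5.549) = 0.0038913; denominator = 1 + 5.1069×0.0038913 = 1.0199.
N = 1600/1.0199 = 1568.82.

1569 deer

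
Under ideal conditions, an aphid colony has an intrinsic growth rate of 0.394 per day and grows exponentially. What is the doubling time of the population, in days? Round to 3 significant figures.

Doubling time t_d = ln(2)/r = 0.6931/0.394 = 1.7593.

1.76 days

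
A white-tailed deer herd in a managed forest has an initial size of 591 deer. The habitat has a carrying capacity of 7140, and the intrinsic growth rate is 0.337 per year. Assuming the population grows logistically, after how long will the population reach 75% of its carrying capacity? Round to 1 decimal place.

A = (K − N₀)/N₀ = (7140 − 591)/591 = 11.081.
Solve 7140/(1 + 11.081·e^(−0.337t)) = 5355: 1 + 11.081·e^(−0.337t) = 1.3333, so e^(−0.337t) = 0.0300809.
−0.337·t = ln(0.0300809) = -3.5039, so t = 3.5039/0.337 = 10.397.

10.4 years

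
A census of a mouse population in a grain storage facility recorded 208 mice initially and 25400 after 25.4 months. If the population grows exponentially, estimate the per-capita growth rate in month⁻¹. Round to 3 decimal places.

0.189 per month

From N(t) = N₀·e^(rt): e^(r·25.4) = 25400/208 = 122.12.
r·25.4 = ln(122.12) = 4.805, so r = 4.805/25.4 = 0.18917.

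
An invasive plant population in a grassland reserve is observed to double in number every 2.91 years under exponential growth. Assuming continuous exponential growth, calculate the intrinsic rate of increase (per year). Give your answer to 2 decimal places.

r = ln(2)/t_d = 0.6931/2.91 = 0.23819.

0.24 per year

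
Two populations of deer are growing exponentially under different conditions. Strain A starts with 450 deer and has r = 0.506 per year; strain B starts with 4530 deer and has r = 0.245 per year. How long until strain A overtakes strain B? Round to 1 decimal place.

Set 450·e^(0.506t) = 4530·e^(0.245t).
e^((0.506 − 0.245)t) = 4530/450 → e^(0.261·t) = 10.067.
0.261·t = ln(10.067) = 2.3092, so t = 2.3092/0.261 = 8.8476.

8.8 years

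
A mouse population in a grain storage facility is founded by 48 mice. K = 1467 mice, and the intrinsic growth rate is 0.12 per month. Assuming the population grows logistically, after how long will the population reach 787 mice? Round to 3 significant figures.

A = (K − N₀)/N₀ = (1467 − 48)/48 = 29.562.
Solve 1467/(1 + 29.562·e^(−0.12t)) = 787: 1 + 29.562·e^(−0.12t) = 1.864, so e^(−0.12t) = 0.0292276.
−0.12·t = ln(0.0292276) = -3.5326, so t = 3.5326/0.12 = 29.439.

29.4 months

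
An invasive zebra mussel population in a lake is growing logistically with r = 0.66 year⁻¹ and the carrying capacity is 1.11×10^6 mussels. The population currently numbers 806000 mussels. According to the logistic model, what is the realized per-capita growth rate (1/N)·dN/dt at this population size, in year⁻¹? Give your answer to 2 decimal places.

(1/N)·dN/dt = r(1 − N/K) = 0.66 × (1 − 806000/1.11×10^6).
= 0.66 × 0.27387 = 0.18076.

0.18 per year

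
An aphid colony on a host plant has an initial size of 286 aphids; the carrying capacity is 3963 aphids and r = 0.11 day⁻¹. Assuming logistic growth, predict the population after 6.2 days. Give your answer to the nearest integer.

A = (K − N₀)/N₀ = (3963 − 286)/286 = 12.857.
N(t) = K/(1 + A·e^(−rt)) = 3963/(1 + 12.857×e^(−0.11×6.2)).
e^(−0.682) = 0.5056; denominator = 1 + 12.857×0.5056 = 7.5004.
N = 3963/7.5004 = 528.373.

528 aphids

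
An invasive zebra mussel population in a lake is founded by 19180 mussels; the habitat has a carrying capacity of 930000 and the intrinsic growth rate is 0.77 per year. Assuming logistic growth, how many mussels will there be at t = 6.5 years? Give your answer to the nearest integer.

705413 mussels

A = (K − N₀)/N₀ = (930000 − 19180)/19180 = 47.488.
N(t) = K/(1 + A·e^(−rt)) = 930000/(1 + 47.488×e^(−0.77×6.5)).
e^(−5.005) = 0.0067043; denominator = 1 + 47.488×0.0067043 = 1.3184.
N = 930000/1.3184 = 705413.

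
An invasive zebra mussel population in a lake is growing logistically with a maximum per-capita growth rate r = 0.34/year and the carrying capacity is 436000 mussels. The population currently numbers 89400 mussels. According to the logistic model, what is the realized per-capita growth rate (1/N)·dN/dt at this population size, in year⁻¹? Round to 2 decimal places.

(1/N)·dN/dt = r(1 − N/K) = 0.34 × (1 − 89400/436000).
= 0.34 × 0.79495 = 0.27028.

0.27 per year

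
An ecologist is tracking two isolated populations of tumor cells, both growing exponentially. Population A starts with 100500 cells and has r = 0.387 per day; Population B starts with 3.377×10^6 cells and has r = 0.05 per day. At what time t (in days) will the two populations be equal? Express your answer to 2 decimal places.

10.43 days

Set 100500·e^(0.387t) = 3.377×10^6·e^(0.05t).
e^((0.387 − 0.05)t) = 3.377×10^6/100500 → e^(0.337·t) = 33.602.
0.337·t = ln(33.602) = 3.5146, so t = 3.5146/0.337 = 10.429.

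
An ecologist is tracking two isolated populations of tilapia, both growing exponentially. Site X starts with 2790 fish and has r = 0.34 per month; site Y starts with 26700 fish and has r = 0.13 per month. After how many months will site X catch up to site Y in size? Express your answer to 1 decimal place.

Set 2790·e^(0.34t) = 26700·e^(0.13t).
e^((0.34 − 0.13)t) = 26700/2790 → e^(0.21·t) = 9.5699.
0.21·t = ln(9.5699) = 2.2586, so t = 2.2586/0.21 = 10.755.

10.8 months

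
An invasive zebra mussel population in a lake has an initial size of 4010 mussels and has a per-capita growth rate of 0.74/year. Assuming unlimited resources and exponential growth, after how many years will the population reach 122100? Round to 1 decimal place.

4.6 years

Set N₀·e^(rt) = 122100: e^(0.74·t) = 122100/4010 = 30.449.
0.74·t = ln(30.449) = 3.416, so t = 3.416/0.74 = 4.6163.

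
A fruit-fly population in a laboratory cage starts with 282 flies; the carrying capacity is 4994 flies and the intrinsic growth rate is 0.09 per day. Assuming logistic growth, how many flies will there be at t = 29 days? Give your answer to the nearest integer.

2241 flies

A = (K − N₀)/N₀ = (4994 − 282)/282 = 16.709.
N(t) = K/(1 + A·e^(−rt)) = 4994/(1 + 16.709×e^(−0.09×29)).
e^(−2.61) = 0.073535; denominator = 1 + 16.709×0.073535 = 2.2287.
N = 4994/2.2287 = 2240.76.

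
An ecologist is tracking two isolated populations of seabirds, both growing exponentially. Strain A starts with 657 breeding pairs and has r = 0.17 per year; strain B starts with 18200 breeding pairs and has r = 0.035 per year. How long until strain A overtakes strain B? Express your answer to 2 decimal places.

Set 657·e^(0.17t) = 18200·e^(0.035t).
e^((0.17 − 0.035)t) = 18200/657 → e^(0.135·t) = 27.702.
0.135·t = ln(27.702) = 3.3215, so t = 3.3215/0.135 = 24.604.

24.60 years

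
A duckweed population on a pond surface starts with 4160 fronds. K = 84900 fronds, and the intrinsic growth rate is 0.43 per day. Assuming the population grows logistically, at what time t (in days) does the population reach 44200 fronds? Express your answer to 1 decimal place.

7.1 days

A = (K − N₀)/N₀ = (84900 − 4160)/4160 = 19.409.
Solve 84900/(1 + 19.409·e^(−0.43t)) = 44200: 1 + 19.409·e^(−0.43t) = 1.9208, so e^(−0.43t) = 0.0474435.
−0.43·t = ln(0.0474435) = -3.0482, so t = 3.0482/0.43 = 7.0889.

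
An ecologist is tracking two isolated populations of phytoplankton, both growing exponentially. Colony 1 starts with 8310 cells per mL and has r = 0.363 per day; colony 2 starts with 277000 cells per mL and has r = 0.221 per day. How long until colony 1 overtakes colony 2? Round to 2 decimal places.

24.69 days

Set 8310·e^(0.363t) = 277000·e^(0.221t).
e^((0.363 − 0.221)t) = 277000/8310 → e^(0.142·t) = 33.333.
0.142·t = ln(33.333) = 3.5066, so t = 3.5066/0.142 = 24.694.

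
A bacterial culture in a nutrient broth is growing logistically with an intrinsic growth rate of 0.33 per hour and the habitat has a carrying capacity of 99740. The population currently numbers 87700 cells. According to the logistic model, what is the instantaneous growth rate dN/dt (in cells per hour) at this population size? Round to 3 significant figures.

3490 cells per hour

dN/dt = rN(1 − N/K) = 0.33 × 87700 × (1 − 87700/99740).
1 − 87700/99740 = 0.12071; dN/dt = 0.33 × 87700 × 0.12071 = 3493.6.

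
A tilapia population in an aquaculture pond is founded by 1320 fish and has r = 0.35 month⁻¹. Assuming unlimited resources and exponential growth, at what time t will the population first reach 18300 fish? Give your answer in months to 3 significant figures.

Set N₀·e^(rt) = 18300: e^(0.35·t) = 18300/1320 = 13.864.
0.35·t = ln(13.864) = 2.6293, so t = 2.6293/0.35 = 7.5122.

7.51 months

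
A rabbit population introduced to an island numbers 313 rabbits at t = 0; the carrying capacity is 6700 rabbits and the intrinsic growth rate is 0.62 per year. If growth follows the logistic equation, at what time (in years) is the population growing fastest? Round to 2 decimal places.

4.86 years

Logistic growth is fastest at N = K/2 = 3350.
A = (K − N₀)/N₀ = 20.406. Set K/(1 + A·e^(−rt)) = K/2 → A·e^(−rt) = 1.
e^(−0.62t) = 1/20.406 = 0.0490058, so t = ln(20.406)/0.62 = 3.0158/0.62 = 4.8642.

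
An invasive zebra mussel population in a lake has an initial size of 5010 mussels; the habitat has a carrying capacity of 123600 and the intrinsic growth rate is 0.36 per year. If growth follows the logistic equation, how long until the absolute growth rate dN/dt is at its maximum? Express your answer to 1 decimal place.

8.8 years

Logistic growth is fastest at N = K/2 = 61800.
A = (K − N₀)/N₀ = 23.671. Set K/(1 + A·e^(−rt)) = K/2 → A·e^(−rt) = 1.
e^(−0.36t) = 1/23.671 = 0.0422464, so t = ln(23.671)/0.36 = 3.1642/0.36 = 8.7895.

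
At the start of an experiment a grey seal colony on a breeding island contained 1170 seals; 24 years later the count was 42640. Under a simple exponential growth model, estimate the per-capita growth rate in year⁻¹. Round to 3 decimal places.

From N(t) = N₀·e^(rt): e^(r·24) = 42640/1170 = 36.444.
r·24 = ln(36.444) = 3.5958, so r = 3.5958/24 = 0.14982.

0.150 per year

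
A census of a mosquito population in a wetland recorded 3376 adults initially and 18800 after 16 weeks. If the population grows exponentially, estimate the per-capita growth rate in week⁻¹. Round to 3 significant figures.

From N(t) = N₀·e^(rt): e^(r·16) = 18800/3376 = 5.5687.
r·16 = ln(5.5687) = 1.7172, so r = 1.7172/16 = 0.10732.

0.107 per week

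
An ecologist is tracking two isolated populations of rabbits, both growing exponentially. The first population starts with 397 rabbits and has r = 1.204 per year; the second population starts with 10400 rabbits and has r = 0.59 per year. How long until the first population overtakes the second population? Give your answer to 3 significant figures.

5.32 years

Set 397·e^(1.204t) = 10400·e^(0.59t).
e^((1.204 − 0.59)t) = 10400/397 → e^(0.614·t) = 26.196.
0.614·t = ln(26.196) = 3.2656, so t = 3.2656/0.614 = 5.3186.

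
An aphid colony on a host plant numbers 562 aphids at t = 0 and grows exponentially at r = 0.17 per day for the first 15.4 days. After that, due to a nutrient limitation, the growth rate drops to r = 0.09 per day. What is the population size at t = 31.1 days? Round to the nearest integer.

31650 aphids

Phase 1: N(15.4) = 562·e^(0.17×15.4) = 562·e^2.618 = 7704.05.
Phase 2 runs for 31.1 − 15.4 = 15.7 days at r = 0.09.
N(31.1) = 7704.05·e^(0.09×15.7) = 7704.05·e^1.413 = 31650.3.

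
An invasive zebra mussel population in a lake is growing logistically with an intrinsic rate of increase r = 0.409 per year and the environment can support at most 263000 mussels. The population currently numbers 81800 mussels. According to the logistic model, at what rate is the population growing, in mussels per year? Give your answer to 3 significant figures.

23100 mussels per year

dN/dt = rN(1 − N/K) = 0.409 × 81800 × (1 − 81800/263000).
1 − 81800/263000 = 0.68897; dN/dt = 0.409 × 81800 × 0.68897 = 23050.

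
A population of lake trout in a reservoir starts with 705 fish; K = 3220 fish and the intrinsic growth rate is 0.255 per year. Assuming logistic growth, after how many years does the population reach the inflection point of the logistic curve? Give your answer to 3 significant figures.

Logistic growth is fastest at N = K/2 = 1610.
A = (K − N₀)/N₀ = 3.5674. Set K/(1 + A·e^(−rt)) = K/2 → A·e^(−rt) = 1.
e^(−0.255t) = 1/3.5674 = 0.280318, so t = ln(3.5674)/0.255 = 1.2718/0.255 = 4.9876.

4.99 years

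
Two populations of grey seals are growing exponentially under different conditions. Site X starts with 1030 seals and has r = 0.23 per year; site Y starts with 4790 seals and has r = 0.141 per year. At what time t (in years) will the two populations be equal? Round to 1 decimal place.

Set 1030·e^(0.23t) = 4790·e^(0.141t).
e^((0.23 − 0.141)t) = 4790/1030 → e^(0.089·t) = 4.6505.
0.089·t = ln(4.6505) = 1.537, so t = 1.537/0.089 = 17.269.

17.3 years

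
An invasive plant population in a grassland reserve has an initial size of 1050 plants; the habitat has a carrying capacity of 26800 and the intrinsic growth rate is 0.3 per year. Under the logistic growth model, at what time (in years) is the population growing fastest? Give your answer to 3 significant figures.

10.7 years

Logistic growth is fastest at N = K/2 = 13400.
A = (K − N₀)/N₀ = 24.524. Set K/(1 + A·e^(−rt)) = K/2 → A·e^(−rt) = 1.
e^(−0.3t) = 1/24.524 = 0.0407767, so t = ln(24.524)/0.3 = 3.1996/0.3 = 10.665.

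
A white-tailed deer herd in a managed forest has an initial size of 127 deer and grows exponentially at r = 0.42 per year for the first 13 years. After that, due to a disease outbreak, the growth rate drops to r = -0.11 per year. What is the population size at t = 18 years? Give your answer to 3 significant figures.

17200 deer

Phase 1: N(13) = 127·e^(0.42×13) = 127·e^5.46 = 29857.4.
Phase 2 runs for 18 − 13 = 5 years at r = -0.11.
N(18) = 29857.4·e^(-0.11×5) = 29857.4·e^-0.55 = 17226.2.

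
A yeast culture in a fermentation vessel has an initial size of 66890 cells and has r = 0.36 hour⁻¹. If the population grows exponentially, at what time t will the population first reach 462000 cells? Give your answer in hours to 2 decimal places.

Set N₀·e^(rt) = 462000: e^(0.36·t) = 462000/66890 = 6.9069.
0.36·t = ln(6.9069) = 1.9325, so t = 1.9325/0.36 = 5.3681.

5.37 hours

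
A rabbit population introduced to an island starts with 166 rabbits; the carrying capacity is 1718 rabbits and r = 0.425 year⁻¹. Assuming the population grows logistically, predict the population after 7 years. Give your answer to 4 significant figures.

A = (K − N₀)/N₀ = (1718 − 166)/166 = 9.3494.
N(t) = K/(1 + A·e^(−rt)) = 1718/(1 + 9.3494×e^(−0.425×7)).
e^(−2.975) = 0.051047; denominator = 1 + 9.3494×0.051047 = 1.4773.
N = 1718/1.4773 = 1162.96.

1163 rabbits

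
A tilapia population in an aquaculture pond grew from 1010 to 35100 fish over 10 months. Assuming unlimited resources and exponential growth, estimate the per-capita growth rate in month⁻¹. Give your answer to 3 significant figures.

From N(t) = N₀·e^(rt): e^(r·10) = 35100/1010 = 34.752.
r·10 = ln(34.752) = 3.5483, so r = 3.5483/10 = 0.35483.

0.355 per month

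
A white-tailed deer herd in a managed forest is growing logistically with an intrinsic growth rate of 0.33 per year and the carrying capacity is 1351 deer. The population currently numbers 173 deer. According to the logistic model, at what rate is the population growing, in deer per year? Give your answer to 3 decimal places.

49.779 deer per year

dN/dt = rN(1 − N/K) = 0.33 × 173 × (1 − 173/1351).
1 − 173/1351 = 0.87195; dN/dt = 0.33 × 173 × 0.87195 = 49.779.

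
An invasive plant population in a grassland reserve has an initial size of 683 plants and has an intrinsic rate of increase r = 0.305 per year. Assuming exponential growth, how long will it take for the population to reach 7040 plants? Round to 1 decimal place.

7.6 years

Set N₀·e^(rt) = 7040: e^(0.305·t) = 7040/683 = 10.307.
0.305·t = ln(10.307) = 2.3329, so t = 2.3329/0.305 = 7.6487.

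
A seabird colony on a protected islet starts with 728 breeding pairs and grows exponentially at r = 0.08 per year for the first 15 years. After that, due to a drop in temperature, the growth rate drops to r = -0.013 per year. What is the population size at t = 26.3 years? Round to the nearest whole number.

Phase 1: N(15) = 728·e^(0.08×15) = 728·e^1.2 = 2417.05.
Phase 2 runs for 26.3 − 15 = 11.3 years at r = -0.013.
N(26.3) = 2417.05·e^(-0.013×11.3) = 2417.05·e^-0.1469 = 2086.83.

2087 breeding pairs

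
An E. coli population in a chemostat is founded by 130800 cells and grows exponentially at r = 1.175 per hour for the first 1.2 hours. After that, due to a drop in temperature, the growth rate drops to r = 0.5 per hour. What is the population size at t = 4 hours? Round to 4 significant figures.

Phase 1: N(1.2) = 130800·e^(1.175×1.2) = 130800·e^1.41 = 535751.
Phase 2 runs for 4 − 1.2 = 2.8 hours at r = 0.5.
N(4) = 535751·e^(0.5×2.8) = 535751·e^1.4 = 2.172577×10^6.

2173000 cells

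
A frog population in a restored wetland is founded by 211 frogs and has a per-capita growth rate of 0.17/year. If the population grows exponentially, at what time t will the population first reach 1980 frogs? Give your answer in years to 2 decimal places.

13.17 years

Set N₀·e^(rt) = 1980: e^(0.17·t) = 1980/211 = 9.3839.
0.17·t = ln(9.3839) = 2.239, so t = 2.239/0.17 = 13.171.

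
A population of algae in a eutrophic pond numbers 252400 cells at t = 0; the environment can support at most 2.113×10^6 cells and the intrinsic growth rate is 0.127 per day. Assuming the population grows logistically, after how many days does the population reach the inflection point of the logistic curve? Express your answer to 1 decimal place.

15.7 days

Logistic growth is fastest at N = K/2 = 1.0565×10^6.
A = (K − N₀)/N₀ = 7.3716. Set K/(1 + A·e^(−rt)) = K/2 → A·e^(−rt) = 1.
e^(−0.127t) = 1/7.3716 = 0.135655, so t = ln(7.3716)/0.127 = 1.9976/0.127 = 15.729.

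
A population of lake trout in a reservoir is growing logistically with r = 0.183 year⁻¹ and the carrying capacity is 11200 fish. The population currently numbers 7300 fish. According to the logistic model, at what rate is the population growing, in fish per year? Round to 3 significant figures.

465 fish per year

dN/dt = rN(1 − N/K) = 0.183 × 7300 × (1 − 7300/11200).
1 − 7300/11200 = 0.34821; dN/dt = 0.183 × 7300 × 0.34821 = 465.18.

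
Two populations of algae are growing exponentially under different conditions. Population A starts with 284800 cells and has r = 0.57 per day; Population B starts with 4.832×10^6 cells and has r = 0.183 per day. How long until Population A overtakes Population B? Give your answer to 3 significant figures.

7.32 days

Set 284800·e^(0.57t) = 4.832×10^6·e^(0.183t).
e^((0.57 − 0.183)t) = 4.832×10^6/284800 → e^(0.387·t) = 16.966.
0.387·t = ln(16.966) = 2.8312, so t = 2.8312/0.387 = 7.3158.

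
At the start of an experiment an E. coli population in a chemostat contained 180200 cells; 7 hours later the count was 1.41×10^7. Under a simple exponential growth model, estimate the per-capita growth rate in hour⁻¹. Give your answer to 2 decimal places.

0.62 per hour

From N(t) = N₀·e^(rt): e^(r·7) = 1.41×10^7/180200 = 78.246.
r·7 = ln(78.246) = 4.3599, so r = 4.3599/7 = 0.62284.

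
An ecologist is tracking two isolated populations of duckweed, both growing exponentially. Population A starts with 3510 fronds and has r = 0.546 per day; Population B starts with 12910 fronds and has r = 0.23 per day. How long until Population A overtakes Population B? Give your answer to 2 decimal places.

4.12 days

Set 3510·e^(0.546t) = 12910·e^(0.23t).
e^((0.546 − 0.23)t) = 12910/3510 → e^(0.316·t) = 3.6781.
0.316·t = ln(3.6781) = 1.3024, so t = 1.3024/0.316 = 4.1215.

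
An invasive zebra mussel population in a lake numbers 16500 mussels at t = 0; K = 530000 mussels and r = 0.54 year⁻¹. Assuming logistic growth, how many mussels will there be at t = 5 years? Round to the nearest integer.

171437 mussels

A = (K − N₀)/N₀ = (530000 − 16500)/16500 = 31.121.
N(t) = K/(1 + A·e^(−rt)) = 530000/(1 + 31.121×e^(−0.54×5)).
e^(−2.7) = 0.067206; denominator = 1 + 31.121×0.067206 = 3.0915.
N = 530000/3.0915 = 171437.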